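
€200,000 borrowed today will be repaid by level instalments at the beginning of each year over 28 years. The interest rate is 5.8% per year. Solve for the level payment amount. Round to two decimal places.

€13,813.08

Level annuity due; solve PV = PMT × [(1 − (1+r)^−n)/r] × (1+r) for PMT.
Periodic rate r = 0.058 per year.
With n = 28: PMT = 200,000 / ([(1 − (1+r)^−n)/r] × (1+r)) = €13,813.08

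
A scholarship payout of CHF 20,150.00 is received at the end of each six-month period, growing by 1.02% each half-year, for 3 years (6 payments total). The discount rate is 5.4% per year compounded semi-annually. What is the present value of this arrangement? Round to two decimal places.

Periodic rate r = 0.054/2 per half-year; n is counted in half-years.
Growing ordinary annuity: PV = PMT₁ × [1 − ((1+g)/(1+r))^n] / (r − g) = 20,150 × [1 − ((1+0.0102)/(1+r))^6] / (r − 0.0102) = CHF 113,010.93.

CHF 113,010.93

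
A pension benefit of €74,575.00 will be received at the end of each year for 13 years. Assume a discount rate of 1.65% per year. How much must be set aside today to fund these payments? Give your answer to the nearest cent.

This is an ordinary annuity: 13 payments of €74,575.00 at the end of each year.
Periodic rate r = 0.0165 per year.
PV = PMT × [(1 − (1+r)^−n)/r] = 74,575 × [1 − (1+r)^−13] / r = €866,161.41

€866,161.41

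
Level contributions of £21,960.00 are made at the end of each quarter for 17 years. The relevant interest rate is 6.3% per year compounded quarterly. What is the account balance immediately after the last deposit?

£2,640,832.71

This is an ordinary annuity: 68 deposits of £21,960.00 at the end of each quarter.
Periodic rate r = 0.063/4 per quarter; n is counted in quarters.
FV = PMT × [((1+r)^n − 1)/r] = 21,960 × [(1+r)^68 − 1] / r = £2,640,832.71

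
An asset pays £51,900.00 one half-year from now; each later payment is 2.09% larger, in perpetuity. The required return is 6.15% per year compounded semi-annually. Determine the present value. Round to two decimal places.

£5,269,035.53

Periodic rate r = 0.0615/2 per half-year.
Growing perpetuity (Gordon): PV = PMT₁ / (r − g) = 51,900 / (r − 0.0209) = £5,269,035.53.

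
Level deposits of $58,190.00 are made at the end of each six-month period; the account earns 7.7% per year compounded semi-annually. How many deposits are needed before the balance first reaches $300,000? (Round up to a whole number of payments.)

Periodic rate r = 0.077/2 per half-year; n is counted in half-years.
Ordinary annuity FV: 300,000 = 58,190 × [((1+r)^n − 1)/r].
(1+r)^n = 1 + 300,000 × r / 58,190, so n = ln(1 + 300,000·r/58,190) / ln(1+r) = 4.79.
Round up to a whole number of payments: n = 5.

5 payments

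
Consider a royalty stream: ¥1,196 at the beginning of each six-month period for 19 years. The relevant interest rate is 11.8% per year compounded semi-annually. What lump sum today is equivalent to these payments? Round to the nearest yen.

This is an annuity due: 38 payments of ¥1,196 at the beginning of each six-month period.
Periodic rate r = 0.118/2 per half-year; n is counted in half-years.
PV = PMT × [(1 − (1+r)^−n)/r] × (1+r) = 1,196 × [1 − (1+r)^−38] / r × (1+r) = ¥19,037

¥19,037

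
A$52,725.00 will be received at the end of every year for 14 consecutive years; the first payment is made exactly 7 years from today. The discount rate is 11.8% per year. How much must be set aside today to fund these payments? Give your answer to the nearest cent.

Ordinary annuity of 14 payments, first payment at period 7.
Periodic rate r = 0.118 per year.
The ordinary-annuity PV formula values the stream one period before the first payment (period 6); discount that back 6 periods:
PV₀ = 52,725 × [1 − (1+r)^−14] / r × (1+r)^−6 = A$180,808.28

A$180,808.28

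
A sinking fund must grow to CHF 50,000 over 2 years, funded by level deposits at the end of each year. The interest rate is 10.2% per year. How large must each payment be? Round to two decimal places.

Level ordinary annuity; solve FV = PMT × [((1+r)^n − 1)/r] for PMT.
Periodic rate r = 0.102 per year.
With n = 2: PMT = 50,000 / ([((1+r)^n − 1)/r]) = CHF 23,786.87

CHF 23,786.87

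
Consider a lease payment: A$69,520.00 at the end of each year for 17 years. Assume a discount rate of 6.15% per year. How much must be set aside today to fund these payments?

A$720,585.07

This is an ordinary annuity: 17 payments of A$69,520.00 at the end of each year.
Periodic rate r = 0.0615 per year.
PV = PMT × [(1 − (1+r)^−n)/r] = 69,520 × [1 − (1+r)^−17] / r = A$720,585.07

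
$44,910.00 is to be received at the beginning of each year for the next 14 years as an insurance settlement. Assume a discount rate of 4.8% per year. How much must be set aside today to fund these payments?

This is an annuity due: 14 payments of $44,910.00 at the beginning of each year.
Periodic rate r = 0.048 per year.
PV = PMT × [(1 − (1+r)^−n)/r] × (1+r) = 44,910 × [1 − (1+r)^−14] / r × (1+r) = $471,901.29

$471,901.29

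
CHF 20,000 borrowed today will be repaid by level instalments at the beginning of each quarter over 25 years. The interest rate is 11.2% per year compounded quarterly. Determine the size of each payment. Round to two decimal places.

CHF 581.50

Level annuity due; solve PV = PMT × [(1 − (1+r)^−n)/r] × (1+r) for PMT.
Periodic rate r = 0.112/4 per quarter; n is counted in quarters.
With n = 100: PMT = 20,000 / ([(1 − (1+r)^−n)/r] × (1+r)) = CHF 581.50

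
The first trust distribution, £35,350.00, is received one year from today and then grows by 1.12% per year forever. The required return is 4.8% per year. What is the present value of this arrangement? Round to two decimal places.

£960,597.83

Periodic rate r = 0.048 per year.
Growing perpetuity (Gordon): PV = PMT₁ / (r − g) = 35,350 / (r − 0.0112) = £960,597.83.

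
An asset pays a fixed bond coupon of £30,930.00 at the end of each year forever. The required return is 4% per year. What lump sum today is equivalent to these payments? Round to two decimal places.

£773,250.00

Periodic rate r = 0.04 per year.
Level perpetuity: PV = PMT / r = 30,930 / (0.04) = £773,250.00.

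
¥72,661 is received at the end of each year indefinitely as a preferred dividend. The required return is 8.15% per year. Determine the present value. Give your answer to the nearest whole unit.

Periodic rate r = 0.0815 per year.
Level perpetuity: PV = PMT / r = 72,661 / (0.0815) = ¥891,546.

¥891,546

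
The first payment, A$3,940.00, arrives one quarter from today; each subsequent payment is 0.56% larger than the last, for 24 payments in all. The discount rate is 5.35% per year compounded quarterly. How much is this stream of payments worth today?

Periodic rate r = 0.0535/4 per quarter; n is counted in quarters.
Growing ordinary annuity: PV = PMT₁ × [1 − ((1+g)/(1+r))^n] / (r − g) = 3,940 × [1 − ((1+0.0056)/(1+r))^24] / (r − 0.0056) = A$85,523.95.

A$85,523.95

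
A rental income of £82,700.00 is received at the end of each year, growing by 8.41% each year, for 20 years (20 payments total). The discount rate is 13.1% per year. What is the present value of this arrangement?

£1,007,420.81

Periodic rate r = 0.131 per year.
Growing ordinary annuity: PV = PMT₁ × [1 − ((1+g)/(1+r))^n] / (r − g) = 82,700 × [1 − ((1+0.0841)/(1+r))^20] / (r − 0.0841) = £1,007,420.81.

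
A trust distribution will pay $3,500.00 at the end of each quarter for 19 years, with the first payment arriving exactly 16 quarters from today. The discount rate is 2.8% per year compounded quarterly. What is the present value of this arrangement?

$185,301.14

Ordinary annuity of 76 payments, first payment at period 16.
Periodic rate r = 0.028/4 per quarter; n is counted in quarters.
The ordinary-annuity PV formula values the stream one period before the first payment (period 15); discount that back 15 periods:
PV₀ = 3,500 × [1 − (1+r)^−76] / r × (1+r)^−15 = $185,301.14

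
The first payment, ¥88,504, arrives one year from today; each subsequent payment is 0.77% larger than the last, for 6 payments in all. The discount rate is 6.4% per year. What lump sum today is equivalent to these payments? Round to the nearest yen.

Periodic rate r = 0.064 per year.
Growing ordinary annuity: PV = PMT₁ × [1 − ((1+g)/(1+r))^n] / (r − g) = 88,504 × [1 − ((1+0.0077)/(1+r))^6] / (r − 0.0077) = ¥437,539.

¥437,539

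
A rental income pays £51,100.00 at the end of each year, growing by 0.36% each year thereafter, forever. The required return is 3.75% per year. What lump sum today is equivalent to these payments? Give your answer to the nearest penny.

Periodic rate r = 0.0375 per year.
Growing perpetuity (Gordon): PV = PMT₁ / (r − g) = 51,100 / (r − 0.0036) = £1,507,374.63.

£1,507,374.63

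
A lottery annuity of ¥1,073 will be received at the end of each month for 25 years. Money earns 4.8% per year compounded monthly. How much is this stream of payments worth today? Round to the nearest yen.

¥187,261

This is an ordinary annuity: 300 payments of ¥1,073 at the end of each month.
Periodic rate r = 0.048/12 per month; n is counted in months.
PV = PMT × [(1 − (1+r)^−n)/r] = 1,073 × [1 − (1+r)^−300] / r = ¥187,261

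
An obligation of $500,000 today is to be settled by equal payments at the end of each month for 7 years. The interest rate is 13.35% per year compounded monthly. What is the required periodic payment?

Level ordinary annuity; solve PV = PMT × [(1 − (1+r)^−n)/r] for PMT.
Periodic rate r = 0.1335/12 per month; n is counted in months.
With n = 84: PMT = 500,000 / ([(1 − (1+r)^−n)/r]) = $9,191.39

$9,191.39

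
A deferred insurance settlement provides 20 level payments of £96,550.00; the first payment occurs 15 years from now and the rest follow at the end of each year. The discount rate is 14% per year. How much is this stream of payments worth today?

£102,128.67

Ordinary annuity of 20 payments, first payment at period 15.
Periodic rate r = 0.14 per year.
The ordinary-annuity PV formula values the stream one period before the first payment (period 14); discount that back 14 periods:
PV₀ = 96,550 × [1 − (1+r)^−20] / r × (1+r)^−14 = £102,128.67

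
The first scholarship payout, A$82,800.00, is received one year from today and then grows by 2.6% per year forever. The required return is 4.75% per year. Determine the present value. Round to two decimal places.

Periodic rate r = 0.0475 per year.
Growing perpetuity (Gordon): PV = PMT₁ / (r − g) = 82,800 / (r − 0.026) = A$3,851,162.79.

A$3,851,162.79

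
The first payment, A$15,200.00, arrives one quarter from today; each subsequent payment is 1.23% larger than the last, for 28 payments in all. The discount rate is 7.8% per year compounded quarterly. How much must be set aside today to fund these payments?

A$379,990.69

Periodic rate r = 0.078/4 per quarter; n is counted in quarters.
Growing ordinary annuity: PV = PMT₁ × [1 − ((1+g)/(1+r))^n] / (r − g) = 15,200 × [1 − ((1+0.0123)/(1+r))^28] / (r − 0.0123) = A$379,990.69.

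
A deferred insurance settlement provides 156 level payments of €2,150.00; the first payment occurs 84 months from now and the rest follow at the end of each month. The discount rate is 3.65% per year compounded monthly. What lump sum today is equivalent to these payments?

€207,301.70

Ordinary annuity of 156 payments, first payment at period 84.
Periodic rate r = 0.0365/12 per month; n is counted in months.
The ordinary-annuity PV formula values the stream one period before the first payment (period 83); discount that back 83 periods:
PV₀ = 2,150 × [1 − (1+r)^−156] / r × (1+r)^−83 = €207,301.70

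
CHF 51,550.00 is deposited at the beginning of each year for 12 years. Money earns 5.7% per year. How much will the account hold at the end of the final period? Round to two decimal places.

CHF 903,274.90

This is an annuity due: 12 deposits of CHF 51,550.00 at the beginning of each year.
Periodic rate r = 0.057 per year.
FV = PMT × [((1+r)^n − 1)/r] × (1+r) = 51,550 × [(1+r)^12 − 1] / r × (1+r) = CHF 903,274.90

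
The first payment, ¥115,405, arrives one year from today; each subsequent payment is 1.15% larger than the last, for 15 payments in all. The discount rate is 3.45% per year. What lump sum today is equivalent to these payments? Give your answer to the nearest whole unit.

¥1,436,416

Periodic rate r = 0.0345 per year.
Growing ordinary annuity: PV = PMT₁ × [1 − ((1+g)/(1+r))^n] / (r − g) = 115,405 × [1 − ((1+0.0115)/(1+r))^15] / (r − 0.0115) = ¥1,436,416.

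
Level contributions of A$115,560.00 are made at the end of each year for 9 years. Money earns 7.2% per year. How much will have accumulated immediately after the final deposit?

This is an ordinary annuity: 9 deposits of A$115,560.00 at the end of each year.
Periodic rate r = 0.072 per year.
FV = PMT × [((1+r)^n − 1)/r] = 115,560 × [(1+r)^9 − 1] / r = A$1,395,738.19

A$1,395,738.19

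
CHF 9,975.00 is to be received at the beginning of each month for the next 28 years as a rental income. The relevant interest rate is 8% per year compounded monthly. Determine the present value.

This is an annuity due: 336 payments of CHF 9,975.00 at the beginning of each month.
Periodic rate r = 0.08/12 per month; n is counted in months.
PV = PMT × [(1 − (1+r)^−n)/r] × (1+r) = 9,975 × [1 − (1+r)^−336] / r × (1+r) = CHF 1,344,678.11

CHF 1,344,678.11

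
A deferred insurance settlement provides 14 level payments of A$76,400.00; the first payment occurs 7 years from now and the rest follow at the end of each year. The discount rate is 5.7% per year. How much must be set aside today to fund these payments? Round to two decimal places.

A$518,798.15

Ordinary annuity of 14 payments, first payment at period 7.
Periodic rate r = 0.057 per year.
The ordinary-annuity PV formula values the stream one period before the first payment (period 6); discount that back 6 periods:
PV₀ = 76,400 × [1 − (1+r)^−14] / r × (1+r)^−6 = A$518,798.15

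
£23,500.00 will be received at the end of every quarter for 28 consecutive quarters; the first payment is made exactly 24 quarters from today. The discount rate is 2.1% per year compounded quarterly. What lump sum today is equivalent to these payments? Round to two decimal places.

Ordinary annuity of 28 payments, first payment at period 24.
Periodic rate r = 0.021/4 per quarter; n is counted in quarters.
The ordinary-annuity PV formula values the stream one period before the first payment (period 23); discount that back 23 periods:
PV₀ = 23,500 × [1 − (1+r)^−28] / r × (1+r)^−23 = £541,173.16

£541,173.16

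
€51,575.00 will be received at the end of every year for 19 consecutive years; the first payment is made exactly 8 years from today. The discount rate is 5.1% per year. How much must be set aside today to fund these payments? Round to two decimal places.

€436,462.06

Ordinary annuity of 19 payments, first payment at period 8.
Periodic rate r = 0.051 per year.
The ordinary-annuity PV formula values the stream one period before the first payment (period 7); discount that back 7 periods:
PV₀ = 51,575 × [1 − (1+r)^−19] / r × (1+r)^−7 = €436,462.06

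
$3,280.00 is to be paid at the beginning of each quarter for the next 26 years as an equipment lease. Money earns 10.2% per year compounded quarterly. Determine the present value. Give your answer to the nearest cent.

$122,292.21

This is an annuity due: 104 payments of $3,280.00 at the beginning of each quarter.
Periodic rate r = 0.102/4 per quarter; n is counted in quarters.
PV = PMT × [(1 − (1+r)^−n)/r] × (1+r) = 3,280 × [1 − (1+r)^−104] / r × (1+r) = $122,292.21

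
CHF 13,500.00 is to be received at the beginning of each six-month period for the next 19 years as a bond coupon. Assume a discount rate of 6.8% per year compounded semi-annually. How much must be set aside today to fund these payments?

This is an annuity due: 38 payments of CHF 13,500.00 at the beginning of each six-month period.
Periodic rate r = 0.068/2 per half-year; n is counted in half-years.
PV = PMT × [(1 − (1+r)^−n)/r] × (1+r) = 13,500 × [1 − (1+r)^−38] / r × (1+r) = CHF 295,321.03

CHF 295,321.03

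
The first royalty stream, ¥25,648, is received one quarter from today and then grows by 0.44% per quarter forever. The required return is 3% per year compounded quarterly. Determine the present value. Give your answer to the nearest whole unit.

¥8,273,548

Periodic rate r = 0.03/4 per quarter.
Growing perpetuity (Gordon): PV = PMT₁ / (r − g) = 25,648 / (r − 0.0044) = ¥8,273,548.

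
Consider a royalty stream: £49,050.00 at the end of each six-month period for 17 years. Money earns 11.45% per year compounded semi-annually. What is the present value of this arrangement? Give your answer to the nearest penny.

£727,699.56

This is an ordinary annuity: 34 payments of £49,050.00 at the end of each six-month period.
Periodic rate r = 0.1145/2 per half-year; n is counted in half-years.
PV = PMT × [(1 − (1+r)^−n)/r] = 49,050 × [1 − (1+r)^−34] / r = £727,699.56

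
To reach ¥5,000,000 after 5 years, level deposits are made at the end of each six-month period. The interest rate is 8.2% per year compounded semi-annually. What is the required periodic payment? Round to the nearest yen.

Level ordinary annuity; solve FV = PMT × [((1+r)^n − 1)/r] for PMT.
Periodic rate r = 0.082/2 per half-year; n is counted in half-years.
With n = 10: PMT = 5,000,000 / ([((1+r)^n − 1)/r]) = ¥414,527

¥414,527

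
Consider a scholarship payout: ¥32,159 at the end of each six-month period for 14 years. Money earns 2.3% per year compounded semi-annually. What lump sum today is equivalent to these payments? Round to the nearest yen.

¥766,136

This is an ordinary annuity: 28 payments of ¥32,159 at the end of each six-month period.
Periodic rate r = 0.023/2 per half-year; n is counted in half-years.
PV = PMT × [(1 − (1+r)^−n)/r] = 32,159 × [1 − (1+r)^−28] / r = ¥766,136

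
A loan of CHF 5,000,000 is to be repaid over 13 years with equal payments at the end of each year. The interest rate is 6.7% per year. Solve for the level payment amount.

Level ordinary annuity; solve PV = PMT × [(1 − (1+r)^−n)/r] for PMT.
Periodic rate r = 0.067 per year.
With n = 13: PMT = 5,000,000 / ([(1 − (1+r)^−n)/r]) = CHF 588,122.08

CHF 588,122.08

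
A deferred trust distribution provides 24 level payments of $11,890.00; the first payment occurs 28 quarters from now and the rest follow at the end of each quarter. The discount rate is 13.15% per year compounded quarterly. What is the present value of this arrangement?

Ordinary annuity of 24 payments, first payment at period 28.
Periodic rate r = 0.1315/4 per quarter; n is counted in quarters.
The ordinary-annuity PV formula values the stream one period before the first payment (period 27); discount that back 27 periods:
PV₀ = 11,890 × [1 − (1+r)^−24] / r × (1+r)^−27 = $81,533.96

$81,533.96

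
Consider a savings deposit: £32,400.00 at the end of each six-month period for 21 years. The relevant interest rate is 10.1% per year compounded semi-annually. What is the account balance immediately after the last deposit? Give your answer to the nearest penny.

£4,438,700.12

This is an ordinary annuity: 42 deposits of £32,400.00 at the end of each six-month period.
Periodic rate r = 0.101/2 per half-year; n is counted in half-years.
FV = PMT × [((1+r)^n − 1)/r] = 32,400 × [(1+r)^42 − 1] / r = £4,438,700.12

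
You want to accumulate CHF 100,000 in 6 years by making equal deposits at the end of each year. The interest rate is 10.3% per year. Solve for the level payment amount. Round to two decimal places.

Level ordinary annuity; solve FV = PMT × [((1+r)^n − 1)/r] for PMT.
Periodic rate r = 0.103 per year.
With n = 6: PMT = 100,000 / ([((1+r)^n − 1)/r]) = CHF 12,862.96

CHF 12,862.96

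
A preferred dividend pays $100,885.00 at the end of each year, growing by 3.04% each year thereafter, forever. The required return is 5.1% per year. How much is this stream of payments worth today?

$4,897,330.10

Periodic rate r = 0.051 per year.
Growing perpetuity (Gordon): PV = PMT₁ / (r − g) = 100,885 / (r − 0.0304) = $4,897,330.10.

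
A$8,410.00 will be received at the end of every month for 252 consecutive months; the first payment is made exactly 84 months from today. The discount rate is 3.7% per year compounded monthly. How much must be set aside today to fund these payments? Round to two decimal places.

Ordinary annuity of 252 payments, first payment at period 84.
Periodic rate r = 0.037/12 per month; n is counted in months.
The ordinary-annuity PV formula values the stream one period before the first payment (period 83); discount that back 83 periods:
PV₀ = 8,410 × [1 − (1+r)^−252] / r × (1+r)^−83 = A$1,140,063.32

A$1,140,063.32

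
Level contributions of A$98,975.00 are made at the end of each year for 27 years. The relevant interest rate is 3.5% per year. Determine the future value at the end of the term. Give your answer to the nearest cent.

This is an ordinary annuity: 27 deposits of A$98,975.00 at the end of each year.
Periodic rate r = 0.035 per year.
FV = PMT × [((1+r)^n − 1)/r] = 98,975 × [(1+r)^27 − 1] / r = A$4,331,052.99

A$4,331,052.99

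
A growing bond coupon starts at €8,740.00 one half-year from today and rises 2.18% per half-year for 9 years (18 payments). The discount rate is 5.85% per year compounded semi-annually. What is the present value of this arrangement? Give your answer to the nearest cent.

Periodic rate r = 0.0585/2 per half-year; n is counted in half-years.
Growing ordinary annuity: PV = PMT₁ × [1 − ((1+g)/(1+r))^n] / (r − g) = 8,740 × [1 − ((1+0.0218)/(1+r))^18] / (r − 0.0218) = €143,798.44.

€143,798.44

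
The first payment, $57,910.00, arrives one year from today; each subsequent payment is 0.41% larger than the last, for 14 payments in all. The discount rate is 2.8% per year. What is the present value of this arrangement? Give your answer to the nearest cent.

Periodic rate r = 0.028 per year.
Growing ordinary annuity: PV = PMT₁ × [1 − ((1+g)/(1+r))^n] / (r − g) = 57,910 × [1 − ((1+0.0041)/(1+r))^14] / (r − 0.0041) = $679,883.27.

$679,883.27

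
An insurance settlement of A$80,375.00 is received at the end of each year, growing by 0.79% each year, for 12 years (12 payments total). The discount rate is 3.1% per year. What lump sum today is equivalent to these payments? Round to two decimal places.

A$828,408.92

Periodic rate r = 0.031 per year.
Growing ordinary annuity: PV = PMT₁ × [1 − ((1+g)/(1+r))^n] / (r − g) = 80,375 × [1 − ((1+0.0079)/(1+r))^12] / (r − 0.0079) = A$828,408.92.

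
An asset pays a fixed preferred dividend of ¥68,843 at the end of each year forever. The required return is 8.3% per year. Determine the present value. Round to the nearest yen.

¥829,434

Periodic rate r = 0.083 per year.
Level perpetuity: PV = PMT / r = 68,843 / (0.083) = ¥829,434.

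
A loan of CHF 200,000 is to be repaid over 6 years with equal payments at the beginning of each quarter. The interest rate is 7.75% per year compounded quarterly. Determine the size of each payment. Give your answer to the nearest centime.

CHF 10,299.94

Level annuity due; solve PV = PMT × [(1 − (1+r)^−n)/r] × (1+r) for PMT.
Periodic rate r = 0.0775/4 per quarter; n is counted in quarters.
With n = 24: PMT = 200,000 / ([(1 − (1+r)^−n)/r] × (1+r)) = CHF 10,299.94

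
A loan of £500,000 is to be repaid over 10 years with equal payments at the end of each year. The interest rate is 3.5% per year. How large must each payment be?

Level ordinary annuity; solve PV = PMT × [(1 − (1+r)^−n)/r] for PMT.
Periodic rate r = 0.035 per year.
With n = 10: PMT = 500,000 / ([(1 − (1+r)^−n)/r]) = £60,120.68

£60,120.68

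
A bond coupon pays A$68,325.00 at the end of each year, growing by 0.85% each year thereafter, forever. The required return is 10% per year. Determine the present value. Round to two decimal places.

Periodic rate r = 0.1 per year.
Growing perpetuity (Gordon): PV = PMT₁ / (r − g) = 68,325 / (r − 0.0085) = A$746,721.31.

A$746,721.31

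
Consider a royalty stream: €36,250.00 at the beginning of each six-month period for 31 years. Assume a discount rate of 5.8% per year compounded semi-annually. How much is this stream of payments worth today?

€1,067,689.26

This is an annuity due: 62 payments of €36,250.00 at the beginning of each six-month period.
Periodic rate r = 0.058/2 per half-year; n is counted in half-years.
PV = PMT × [(1 − (1+r)^−n)/r] × (1+r) = 36,250 × [1 − (1+r)^−62] / r × (1+r) = €1,067,689.26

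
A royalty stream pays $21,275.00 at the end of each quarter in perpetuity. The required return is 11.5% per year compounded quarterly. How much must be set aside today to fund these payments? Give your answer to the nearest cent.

$740,000.00

Periodic rate r = 0.115/4 per quarter.
Level perpetuity: PV = PMT / r = 21,275 / (0.115/4) = $740,000.00.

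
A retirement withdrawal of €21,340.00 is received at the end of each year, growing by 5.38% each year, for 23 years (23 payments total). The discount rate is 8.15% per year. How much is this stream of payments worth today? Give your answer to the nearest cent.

Periodic rate r = 0.0815 per year.
Growing ordinary annuity: PV = PMT₁ × [1 − ((1+g)/(1+r))^n] / (r − g) = 21,340 × [1 − ((1+0.0538)/(1+r))^23] / (r − 0.0538) = €346,224.07.

€346,224.07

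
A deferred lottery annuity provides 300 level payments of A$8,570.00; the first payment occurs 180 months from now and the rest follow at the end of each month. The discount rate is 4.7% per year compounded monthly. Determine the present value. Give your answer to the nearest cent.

Ordinary annuity of 300 payments, first payment at period 180.
Periodic rate r = 0.047/12 per month; n is counted in months.
The ordinary-annuity PV formula values the stream one period before the first payment (period 179); discount that back 179 periods:
PV₀ = 8,570 × [1 − (1+r)^−300] / r × (1+r)^−179 = A$750,460.83

A$750,460.83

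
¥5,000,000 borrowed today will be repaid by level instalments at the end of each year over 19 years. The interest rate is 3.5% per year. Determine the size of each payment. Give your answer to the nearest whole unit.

Level ordinary annuity; solve PV = PMT × [(1 − (1+r)^−n)/r] for PMT.
Periodic rate r = 0.035 per year.
With n = 19: PMT = 5,000,000 / ([(1 − (1+r)^−n)/r]) = ¥364,702

¥364,702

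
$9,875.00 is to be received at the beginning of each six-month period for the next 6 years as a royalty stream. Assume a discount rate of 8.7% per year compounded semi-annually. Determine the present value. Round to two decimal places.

$94,774.46

This is an annuity due: 12 payments of $9,875.00 at the beginning of each six-month period.
Periodic rate r = 0.087/2 per half-year; n is counted in half-years.
PV = PMT × [(1 − (1+r)^−n)/r] × (1+r) = 9,875 × [1 − (1+r)^−12] / r × (1+r) = $94,774.46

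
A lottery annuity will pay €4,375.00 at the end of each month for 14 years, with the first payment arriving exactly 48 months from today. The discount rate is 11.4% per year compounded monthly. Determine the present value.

Ordinary annuity of 168 payments, first payment at period 48.
Periodic rate r = 0.114/12 per month; n is counted in months.
The ordinary-annuity PV formula values the stream one period before the first payment (period 47); discount that back 47 periods:
PV₀ = 4,375 × [1 − (1+r)^−168] / r × (1+r)^−47 = €234,985.01

€234,985.01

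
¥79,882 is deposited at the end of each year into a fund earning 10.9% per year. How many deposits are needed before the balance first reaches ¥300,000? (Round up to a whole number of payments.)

4 payments

Periodic rate r = 0.109 per year.
Ordinary annuity FV: 300,000 = 79,882 × [((1+r)^n − 1)/r].
(1+r)^n = 1 + 300,000 × r / 79,882, so n = ln(1 + 300,000·r/79,882) / ln(1+r) = 3.32.
Round up to a whole number of payments: n = 4.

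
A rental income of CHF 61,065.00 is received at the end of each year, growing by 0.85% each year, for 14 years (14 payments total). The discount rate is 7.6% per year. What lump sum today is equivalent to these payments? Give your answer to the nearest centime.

CHF 539,425.75

Periodic rate r = 0.076 per year.
Growing ordinary annuity: PV = PMT₁ × [1 − ((1+g)/(1+r))^n] / (r − g) = 61,065 × [1 − ((1+0.0085)/(1+r))^14] / (r − 0.0085) = CHF 539,425.75.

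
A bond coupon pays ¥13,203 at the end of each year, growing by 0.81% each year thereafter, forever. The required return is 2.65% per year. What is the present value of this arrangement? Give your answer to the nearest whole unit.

Periodic rate r = 0.0265 per year.
Growing perpetuity (Gordon): PV = PMT₁ / (r − g) = 13,203 / (r − 0.0081) = ¥717,554.

¥717,554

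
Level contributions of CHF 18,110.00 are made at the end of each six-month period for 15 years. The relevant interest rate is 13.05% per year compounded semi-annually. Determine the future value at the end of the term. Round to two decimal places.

CHF 1,571,227.79

This is an ordinary annuity: 30 deposits of CHF 18,110.00 at the end of each six-month period.
Periodic rate r = 0.1305/2 per half-year; n is counted in half-years.
FV = PMT × [((1+r)^n − 1)/r] = 18,110 × [(1+r)^30 − 1] / r = CHF 1,571,227.79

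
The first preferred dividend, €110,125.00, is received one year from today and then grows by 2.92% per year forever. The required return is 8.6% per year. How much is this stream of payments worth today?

Periodic rate r = 0.086 per year.
Growing perpetuity (Gordon): PV = PMT₁ / (r − g) = 110,125 / (r − 0.0292) = €1,938,820.42.

€1,938,820.42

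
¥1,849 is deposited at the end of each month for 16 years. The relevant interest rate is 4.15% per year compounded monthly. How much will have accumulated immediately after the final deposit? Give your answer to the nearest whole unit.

This is an ordinary annuity: 192 deposits of ¥1,849 at the end of each month.
Periodic rate r = 0.0415/12 per month; n is counted in months.
FV = PMT × [((1+r)^n − 1)/r] = 1,849 × [(1+r)^192 − 1] / r = ¥502,744

¥502,744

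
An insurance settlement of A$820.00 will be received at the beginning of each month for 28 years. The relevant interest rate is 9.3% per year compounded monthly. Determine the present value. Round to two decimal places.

This is an annuity due: 336 payments of A$820.00 at the beginning of each month.
Periodic rate r = 0.093/12 per month; n is counted in months.
PV = PMT × [(1 − (1+r)^−n)/r] × (1+r) = 820 × [1 − (1+r)^−336] / r × (1+r) = A$98,658.96

A$98,658.96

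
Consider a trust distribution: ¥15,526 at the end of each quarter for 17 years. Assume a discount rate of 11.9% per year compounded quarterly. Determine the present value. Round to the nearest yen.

This is an ordinary annuity: 68 payments of ¥15,526 at the end of each quarter.
Periodic rate r = 0.119/4 per quarter; n is counted in quarters.
PV = PMT × [(1 − (1+r)^−n)/r] = 15,526 × [1 − (1+r)^−68] / r = ¥450,792

¥450,792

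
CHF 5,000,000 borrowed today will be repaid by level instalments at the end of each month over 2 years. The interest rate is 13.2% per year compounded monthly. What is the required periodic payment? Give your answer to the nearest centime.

Level ordinary annuity; solve PV = PMT × [(1 − (1+r)^−n)/r] for PMT.
Periodic rate r = 0.132/12 per month; n is counted in months.
With n = 24: PMT = 5,000,000 / ([(1 − (1+r)^−n)/r]) = CHF 238,179.09

CHF 238,179.09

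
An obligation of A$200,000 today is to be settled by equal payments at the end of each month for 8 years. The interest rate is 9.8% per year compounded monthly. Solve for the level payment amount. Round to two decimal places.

Level ordinary annuity; solve PV = PMT × [(1 − (1+r)^−n)/r] for PMT.
Periodic rate r = 0.098/12 per month; n is counted in months.
With n = 96: PMT = 200,000 / ([(1 − (1+r)^−n)/r]) = A$3,013.71

A$3,013.71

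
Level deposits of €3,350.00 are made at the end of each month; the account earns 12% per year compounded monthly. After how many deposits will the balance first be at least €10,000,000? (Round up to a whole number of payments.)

Periodic rate r = 0.12/12 per month; n is counted in months.
Ordinary annuity FV: 10,000,000 = 3,350 × [((1+r)^n − 1)/r].
(1+r)^n = 1 + 10,000,000 × r / 3,350, so n = ln(1 + 10,000,000·r/3,350) / ln(1+r) = 344.63.
Round up to a whole number of payments: n = 345.

345 payments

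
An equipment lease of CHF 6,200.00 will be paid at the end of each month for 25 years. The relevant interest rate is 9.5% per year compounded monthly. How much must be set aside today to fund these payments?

This is an ordinary annuity: 300 payments of CHF 6,200.00 at the end of each month.
Periodic rate r = 0.095/12 per month; n is counted in months.
PV = PMT × [(1 − (1+r)^−n)/r] = 6,200 × [1 − (1+r)^−300] / r = CHF 709,628.44

CHF 709,628.44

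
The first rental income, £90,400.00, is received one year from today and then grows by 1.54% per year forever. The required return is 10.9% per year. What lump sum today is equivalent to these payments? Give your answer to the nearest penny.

£965,811.97

Periodic rate r = 0.109 per year.
Growing perpetuity (Gordon): PV = PMT₁ / (r − g) = 90,400 / (r − 0.0154) = £965,811.97.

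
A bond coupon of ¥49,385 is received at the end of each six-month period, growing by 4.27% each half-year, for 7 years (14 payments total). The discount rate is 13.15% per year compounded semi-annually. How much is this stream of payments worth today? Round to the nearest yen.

¥564,976

Periodic rate r = 0.1315/2 per half-year; n is counted in half-years.
Growing ordinary annuity: PV = PMT₁ × [1 − ((1+g)/(1+r))^n] / (r − g) = 49,385 × [1 − ((1+0.0427)/(1+r))^14] / (r − 0.0427) = ¥564,976.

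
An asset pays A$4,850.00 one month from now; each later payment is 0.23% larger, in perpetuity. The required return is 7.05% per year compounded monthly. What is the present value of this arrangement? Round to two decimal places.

A$1,356,643.36

Periodic rate r = 0.0705/12 per month.
Growing perpetuity (Gordon): PV = PMT₁ / (r − g) = 4,850 / (r − 0.0023) = A$1,356,643.36.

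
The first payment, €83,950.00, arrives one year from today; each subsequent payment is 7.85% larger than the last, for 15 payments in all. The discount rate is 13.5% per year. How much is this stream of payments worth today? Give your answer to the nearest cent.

€795,065.77

Periodic rate r = 0.135 per year.
Growing ordinary annuity: PV = PMT₁ × [1 − ((1+g)/(1+r))^n] / (r − g) = 83,950 × [1 − ((1+0.0785)/(1+r))^15] / (r − 0.0785) = €795,065.77.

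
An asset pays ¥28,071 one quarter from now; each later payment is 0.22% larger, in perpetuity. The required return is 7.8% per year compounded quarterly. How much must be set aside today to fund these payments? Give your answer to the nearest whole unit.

Periodic rate r = 0.078/4 per quarter.
Growing perpetuity (Gordon): PV = PMT₁ / (r − g) = 28,071 / (r − 0.0022) = ¥1,622,601.

¥1,622,601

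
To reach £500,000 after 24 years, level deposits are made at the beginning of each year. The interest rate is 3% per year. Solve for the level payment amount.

£14,100.69

Level annuity due; solve FV = PMT × [((1+r)^n − 1)/r] × (1+r) for PMT.
Periodic rate r = 0.03 per year.
With n = 24: PMT = 500,000 / ([((1+r)^n − 1)/r] × (1+r)) = £14,100.69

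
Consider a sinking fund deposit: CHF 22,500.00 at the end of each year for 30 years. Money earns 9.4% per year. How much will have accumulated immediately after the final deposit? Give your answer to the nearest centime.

This is an ordinary annuity: 30 deposits of CHF 22,500.00 at the end of each year.
Periodic rate r = 0.094 per year.
FV = PMT × [((1+r)^n − 1)/r] = 22,500 × [(1+r)^30 − 1] / r = CHF 3,305,296.18

CHF 3,305,296.18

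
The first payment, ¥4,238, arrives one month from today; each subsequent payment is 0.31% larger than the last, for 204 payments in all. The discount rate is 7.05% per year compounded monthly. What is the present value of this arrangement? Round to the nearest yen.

¥657,963

Periodic rate r = 0.0705/12 per month; n is counted in months.
Growing ordinary annuity: PV = PMT₁ × [1 − ((1+g)/(1+r))^n] / (r − g) = 4,238 × [1 − ((1+0.0031)/(1+r))^204] / (r − 0.0031) = ¥657,963.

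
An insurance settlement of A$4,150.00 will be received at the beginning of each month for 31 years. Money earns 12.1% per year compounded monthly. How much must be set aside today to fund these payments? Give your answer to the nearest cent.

This is an annuity due: 372 payments of A$4,150.00 at the beginning of each month.
Periodic rate r = 0.121/12 per month; n is counted in months.
PV = PMT × [(1 − (1+r)^−n)/r] × (1+r) = 4,150 × [1 − (1+r)^−372] / r × (1+r) = A$405,768.01

A$405,768.01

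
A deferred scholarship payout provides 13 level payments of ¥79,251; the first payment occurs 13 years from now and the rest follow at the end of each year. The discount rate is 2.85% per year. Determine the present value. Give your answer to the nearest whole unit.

¥607,386

Ordinary annuity of 13 payments, first payment at period 13.
Periodic rate r = 0.0285 per year.
The ordinary-annuity PV formula values the stream one period before the first payment (period 12); discount that back 12 periods:
PV₀ = 79,251 × [1 − (1+r)^−13] / r × (1+r)^−12 = ¥607,386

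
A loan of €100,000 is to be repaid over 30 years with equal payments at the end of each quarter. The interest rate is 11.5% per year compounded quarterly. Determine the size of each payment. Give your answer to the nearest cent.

Level ordinary annuity; solve PV = PMT × [(1 − (1+r)^−n)/r] for PMT.
Periodic rate r = 0.115/4 per quarter; n is counted in quarters.
With n = 120: PMT = 100,000 / ([(1 − (1+r)^−n)/r]) = €2,974.12

€2,974.12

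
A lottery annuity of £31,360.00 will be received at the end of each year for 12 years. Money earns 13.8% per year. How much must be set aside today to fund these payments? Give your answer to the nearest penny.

This is an ordinary annuity: 12 payments of £31,360.00 at the end of each year.
Periodic rate r = 0.138 per year.
PV = PMT × [(1 − (1+r)^−n)/r] = 31,360 × [1 − (1+r)^−12] / r = £179,074.92

£179,074.92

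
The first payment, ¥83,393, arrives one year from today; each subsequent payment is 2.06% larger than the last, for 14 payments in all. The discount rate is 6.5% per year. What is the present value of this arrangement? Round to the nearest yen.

Periodic rate r = 0.065 per year.
Growing ordinary annuity: PV = PMT₁ × [1 − ((1+g)/(1+r))^n] / (r − g) = 83,393 × [1 − ((1+0.0206)/(1+r))^14] / (r − 0.0206) = ¥843,484.

¥843,484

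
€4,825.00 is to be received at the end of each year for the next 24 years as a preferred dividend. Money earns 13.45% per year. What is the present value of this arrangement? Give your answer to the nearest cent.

This is an ordinary annuity: 24 payments of €4,825.00 at the end of each year.
Periodic rate r = 0.1345 per year.
PV = PMT × [(1 − (1+r)^−n)/r] = 4,825 × [1 − (1+r)^−24] / r = €34,137.94

€34,137.94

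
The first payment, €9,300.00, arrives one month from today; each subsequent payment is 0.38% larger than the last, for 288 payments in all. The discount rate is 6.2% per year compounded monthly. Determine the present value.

Periodic rate r = 0.062/12 per month; n is counted in months.
Growing ordinary annuity: PV = PMT₁ × [1 − ((1+g)/(1+r))^n] / (r − g) = 9,300 × [1 − ((1+0.0038)/(1+r))^288] / (r − 0.0038) = €2,206,073.36.

€2,206,073.36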